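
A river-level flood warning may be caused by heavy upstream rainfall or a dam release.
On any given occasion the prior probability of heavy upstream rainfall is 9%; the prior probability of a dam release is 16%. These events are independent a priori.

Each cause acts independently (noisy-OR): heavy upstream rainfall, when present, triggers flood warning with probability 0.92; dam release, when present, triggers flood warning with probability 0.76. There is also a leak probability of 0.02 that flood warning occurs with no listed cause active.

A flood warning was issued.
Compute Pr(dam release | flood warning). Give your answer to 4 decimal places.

Under noisy-OR, P(flood warning | causes) = 1 − (1−0.02)·∏(1−qᵢ) over the active causes.
P(flood warning) = 0.02*0.91*0.84 + 0.7648*0.91*0.16 + 0.9216*0.09*0.84 + 0.981184*0.09*0.16 = 0.015288 + 0.111355 + 0.069673 + 0.014129 = 0.210445
The dam release-present share is 0.111355 + 0.014129 = 0.125484.
Hence the posterior is 0.125484/0.210445 ≈ 0.5963.

Pr(dam release | flood warning) ≈ 0.5963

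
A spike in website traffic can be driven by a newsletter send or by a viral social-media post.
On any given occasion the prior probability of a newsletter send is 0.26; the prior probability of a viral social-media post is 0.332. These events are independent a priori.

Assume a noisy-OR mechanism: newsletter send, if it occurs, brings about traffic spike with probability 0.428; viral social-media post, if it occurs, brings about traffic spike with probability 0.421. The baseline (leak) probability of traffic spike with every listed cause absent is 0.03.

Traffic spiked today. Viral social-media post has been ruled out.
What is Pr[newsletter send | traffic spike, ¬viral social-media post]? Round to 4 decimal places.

Under noisy-OR, P(traffic spike | causes) = 1 − (1−0.03)·∏(1−qᵢ) over the active causes.
Weight on newsletter send=true, given the evidence: 0.44516*0.26 = 0.115742
The normalizing constant is 0.03*0.74 + 0.44516*0.26 = 0.137942
Posterior = 0.115742 / 0.137942 ≈ 0.8391

Pr[newsletter send | traffic spike, ¬viral social-media post] ≈ 0.8391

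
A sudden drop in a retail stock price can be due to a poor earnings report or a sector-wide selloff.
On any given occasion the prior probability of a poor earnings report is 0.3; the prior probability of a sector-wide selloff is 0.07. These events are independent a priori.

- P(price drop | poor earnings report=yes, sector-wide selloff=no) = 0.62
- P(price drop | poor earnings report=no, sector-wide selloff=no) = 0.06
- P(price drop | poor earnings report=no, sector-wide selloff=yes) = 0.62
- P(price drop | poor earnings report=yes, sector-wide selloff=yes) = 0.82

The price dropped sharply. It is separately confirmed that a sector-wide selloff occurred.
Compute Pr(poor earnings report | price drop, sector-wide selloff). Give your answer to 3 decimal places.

Weight on poor earnings report=true, given the evidence: 0.82*0.3 = 0.246000
Denominator P(price drop | sector-wide selloff): 0.62*0.7 + 0.82*0.3 = 0.680000
Posterior = 0.246000 / 0.680000 ≈ 0.362

Pr(poor earnings report | price drop, sector-wide selloff) ≈ 0.362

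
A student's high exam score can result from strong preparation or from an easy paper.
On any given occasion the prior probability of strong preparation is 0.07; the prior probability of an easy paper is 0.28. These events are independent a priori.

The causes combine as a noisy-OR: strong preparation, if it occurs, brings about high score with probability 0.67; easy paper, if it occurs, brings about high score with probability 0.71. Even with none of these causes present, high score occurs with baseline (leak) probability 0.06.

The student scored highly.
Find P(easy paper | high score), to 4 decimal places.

Under noisy-OR, P(high score | causes) = 1 − (1−0.06)·∏(1−qᵢ) over the active causes.
Weight on easy paper=true, given the evidence: 0.189415 + 0.017837 = 0.207252
The normalizing constant is 0.06*0.93*0.72 + 0.7274*0.93*0.28 + 0.6898*0.07*0.72 + 0.910042*0.07*0.28 = 0.282194
Posterior = 0.207252 / 0.282194 ≈ 0.7344

P(easy paper | high score) ≈ 0.7344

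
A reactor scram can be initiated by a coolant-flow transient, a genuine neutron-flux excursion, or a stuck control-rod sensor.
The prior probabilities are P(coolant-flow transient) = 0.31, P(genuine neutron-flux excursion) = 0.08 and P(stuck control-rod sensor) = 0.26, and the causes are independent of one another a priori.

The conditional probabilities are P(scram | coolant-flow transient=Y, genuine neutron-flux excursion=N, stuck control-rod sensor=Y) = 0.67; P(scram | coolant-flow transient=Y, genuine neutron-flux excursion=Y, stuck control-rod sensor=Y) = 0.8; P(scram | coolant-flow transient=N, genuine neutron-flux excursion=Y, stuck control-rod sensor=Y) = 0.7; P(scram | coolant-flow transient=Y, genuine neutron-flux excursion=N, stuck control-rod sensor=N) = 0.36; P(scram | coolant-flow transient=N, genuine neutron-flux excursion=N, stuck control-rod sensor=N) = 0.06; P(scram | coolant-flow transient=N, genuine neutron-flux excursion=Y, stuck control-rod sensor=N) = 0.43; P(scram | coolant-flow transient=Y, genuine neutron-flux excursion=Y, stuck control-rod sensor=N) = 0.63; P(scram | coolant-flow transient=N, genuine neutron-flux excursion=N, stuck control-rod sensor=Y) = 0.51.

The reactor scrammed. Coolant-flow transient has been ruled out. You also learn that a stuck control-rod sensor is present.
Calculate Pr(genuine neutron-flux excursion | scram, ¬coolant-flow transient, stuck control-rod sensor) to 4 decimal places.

For the numerator, keep only genuine neutron-flux excursion=true terms: 0.7·0.08 = 0.056000
Denominator P(scram | ¬coolant-flow transient, stuck control-rod sensor): 0.51·0.92 + 0.7·0.08 = 0.525200
Posterior = 0.056000 / 0.525200 ≈ 0.1066

Pr(genuine neutron-flux excursion | scram, ¬coolant-flow transient, stuck control-rod sensor) ≈ 0.1066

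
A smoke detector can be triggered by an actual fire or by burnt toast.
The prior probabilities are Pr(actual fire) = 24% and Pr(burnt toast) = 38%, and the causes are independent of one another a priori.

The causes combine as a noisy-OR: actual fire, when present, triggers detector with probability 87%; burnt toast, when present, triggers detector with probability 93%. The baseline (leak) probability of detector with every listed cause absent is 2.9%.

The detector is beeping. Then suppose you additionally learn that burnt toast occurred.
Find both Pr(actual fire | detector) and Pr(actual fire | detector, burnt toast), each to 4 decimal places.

Under noisy-OR, P(detector | causes) = 1 − (1−0.029)·∏(1−qᵢ) over the active causes.
Sum P(detector|·) weighted by the priors over the 4 (actual fire, burnt toast) configurations:
  P(detector) = 0.029×0.76×0.62 + 0.93203×0.76×0.38 + 0.87377×0.24×0.62 + 0.991164×0.24×0.38
        = 0.013665 + 0.269170 + 0.130017 + 0.090394 = 0.503246
Keeping only the actual fire-present terms gives 0.220411, so
  P(actual fire | detector) = 0.220411 / 0.503246 ≈ 0.4380

Now also conditioning on burnt toast=true:
Sum P(detector|·) weighted by the priors over both values of actual fire:
  P(detector | burnt toast) = 0.93203×0.76 + 0.991164×0.24
        = 0.708343 + 0.237879 = 0.946222
Keeping only the actual fire-present terms gives 0.237879, so
  P(actual fire | detector, burnt toast) = 0.237879 / 0.946222 ≈ 0.2514
— burnt toast explains away the evidence for actual fire.

Pr(actual fire | detector) ≈ 0.4380; Pr(actual fire | detector, burnt toast) ≈ 0.2514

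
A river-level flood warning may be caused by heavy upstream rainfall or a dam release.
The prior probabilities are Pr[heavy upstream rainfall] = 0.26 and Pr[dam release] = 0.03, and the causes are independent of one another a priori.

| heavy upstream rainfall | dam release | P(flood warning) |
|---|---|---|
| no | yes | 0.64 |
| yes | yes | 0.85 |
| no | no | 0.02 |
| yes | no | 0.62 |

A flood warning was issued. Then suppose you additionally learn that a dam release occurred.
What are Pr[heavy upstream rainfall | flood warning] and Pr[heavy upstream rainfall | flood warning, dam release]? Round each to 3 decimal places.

P(flood warning) = 0.02·0.74·0.97 + 0.64·0.74·0.03 + 0.62·0.26·0.97 + 0.85·0.26·0.03 = 0.014356 + 0.014208 + 0.156364 + 0.006630 = 0.191558
Restricting to configurations with heavy upstream rainfall present: 0.156364 + 0.006630 = 0.162994.
P(heavy upstream rainfall | flood warning) = 0.162994 / 0.191558 ≈ 0.851

Now condition on the additional information:
P(flood warning | dam release) = 0.64·0.74 + 0.85·0.26 = 0.473600 + 0.221000 = 0.694600
The heavy upstream rainfall-present share is 0.85·0.26 = 0.221000.
P(heavy upstream rainfall | flood warning, dam release) = 0.221000 / 0.694600 ≈ 0.318
This is intercausal reasoning (explaining away): once dam release accounts for the flood warning, heavy upstream rainfall becomes less likely.

Pr[heavy upstream rainfall | flood warning] ≈ 0.851; Pr[heavy upstream rainfall | flood warning, dam release] ≈ 0.318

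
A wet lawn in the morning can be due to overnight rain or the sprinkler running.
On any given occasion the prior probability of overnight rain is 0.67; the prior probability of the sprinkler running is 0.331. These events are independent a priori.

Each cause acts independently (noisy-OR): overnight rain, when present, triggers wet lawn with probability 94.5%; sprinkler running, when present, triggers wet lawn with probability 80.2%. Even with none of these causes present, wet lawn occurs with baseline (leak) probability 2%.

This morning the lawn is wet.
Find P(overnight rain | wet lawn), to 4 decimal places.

P(overnight rain | wet lawn) ≈ 0.8744

Under noisy-OR, P(wet lawn | causes) = 1 − (1−0.02)·∏(1−qᵢ) over the active causes.
For the numerator, keep only overnight rain=true terms: 0.424070 + 0.219403 = 0.643473
Denominator P(wet lawn): 0.02×0.33×0.669 + 0.80596×0.33×0.331 + 0.9461×0.67×0.669 + 0.989328×0.67×0.331 = 0.735923
Posterior = 0.643473 / 0.735923 ≈ 0.8744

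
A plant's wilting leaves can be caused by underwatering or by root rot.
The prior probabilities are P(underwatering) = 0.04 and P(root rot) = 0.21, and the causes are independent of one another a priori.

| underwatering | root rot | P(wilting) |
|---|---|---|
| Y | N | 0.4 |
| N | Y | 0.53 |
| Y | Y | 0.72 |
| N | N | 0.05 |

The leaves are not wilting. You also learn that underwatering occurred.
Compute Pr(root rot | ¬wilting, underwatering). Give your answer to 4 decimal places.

P(¬wilting | underwatering) = 0.6*0.79 + 0.28*0.21 = 0.474000 + 0.058800 = 0.532800
The root rot-present share is 0.28*0.21 = 0.058800.
Hence the posterior is 0.058800/0.532800 ≈ 0.1104.

Pr(root rot | ¬wilting, underwatering) ≈ 0.1104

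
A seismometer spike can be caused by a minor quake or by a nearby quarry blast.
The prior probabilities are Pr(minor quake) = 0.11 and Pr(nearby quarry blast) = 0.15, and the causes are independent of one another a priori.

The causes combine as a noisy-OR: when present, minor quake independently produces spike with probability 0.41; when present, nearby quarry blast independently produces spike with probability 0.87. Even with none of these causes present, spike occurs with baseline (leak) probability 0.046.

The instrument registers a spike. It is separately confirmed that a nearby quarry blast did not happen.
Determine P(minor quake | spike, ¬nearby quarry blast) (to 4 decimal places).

Under noisy-OR, P(spike | causes) = 1 − (1−0.046)·∏(1−qᵢ) over the active causes.
Enumerate both values of minor quake and weight by the priors:
  P(spike | ¬nearby quarry blast) = 0.046·0.89 + 0.43714·0.11
        = 0.040940 + 0.048085 = 0.089025
Keeping only the minor quake-present terms gives 0.048085, so
  P(minor quake | spike, ¬nearby quarry blast) = 0.048085 / 0.089025 ≈ 0.5401

P(minor quake | spike, ¬nearby quarry blast) ≈ 0.5401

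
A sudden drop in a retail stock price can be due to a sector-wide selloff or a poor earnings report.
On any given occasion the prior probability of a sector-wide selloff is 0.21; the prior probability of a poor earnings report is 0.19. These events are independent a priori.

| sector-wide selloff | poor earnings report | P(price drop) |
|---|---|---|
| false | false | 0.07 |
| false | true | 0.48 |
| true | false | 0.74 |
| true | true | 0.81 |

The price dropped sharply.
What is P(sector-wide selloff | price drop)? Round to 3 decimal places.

P(sector-wide selloff | price drop) ≈ 0.575

Weight on sector-wide selloff=true, given the evidence: 0.125874 + 0.032319 = 0.158193
Denominator P(price drop): 0.07×0.79×0.81 + 0.48×0.79×0.19 + 0.74×0.21×0.81 + 0.81×0.21×0.19 = 0.275034
Posterior = 0.158193 / 0.275034 ≈ 0.575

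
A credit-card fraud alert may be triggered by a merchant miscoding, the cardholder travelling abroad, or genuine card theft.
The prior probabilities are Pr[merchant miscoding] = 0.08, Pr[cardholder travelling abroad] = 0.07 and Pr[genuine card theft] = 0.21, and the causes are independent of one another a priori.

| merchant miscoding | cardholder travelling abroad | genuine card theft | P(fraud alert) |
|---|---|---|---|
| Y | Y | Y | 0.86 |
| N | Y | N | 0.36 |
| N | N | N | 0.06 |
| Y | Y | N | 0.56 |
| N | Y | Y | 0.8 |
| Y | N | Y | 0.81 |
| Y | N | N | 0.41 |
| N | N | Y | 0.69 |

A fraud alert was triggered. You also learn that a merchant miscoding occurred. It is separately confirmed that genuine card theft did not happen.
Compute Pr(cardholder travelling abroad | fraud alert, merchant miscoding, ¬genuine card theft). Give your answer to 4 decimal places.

Pr(cardholder travelling abroad | fraud alert, merchant miscoding, ¬genuine card theft) ≈ 0.0932

P(fraud alert | merchant miscoding, ¬genuine card theft) = 0.41*0.93 + 0.56*0.07 = 0.381300 + 0.039200 = 0.420500
Restricting to configurations with cardholder travelling abroad present: 0.56*0.07 = 0.039200.
P(cardholder travelling abroad | fraud alert, merchant miscoding, ¬genuine card theft) = 0.039200 / 0.420500 ≈ 0.0932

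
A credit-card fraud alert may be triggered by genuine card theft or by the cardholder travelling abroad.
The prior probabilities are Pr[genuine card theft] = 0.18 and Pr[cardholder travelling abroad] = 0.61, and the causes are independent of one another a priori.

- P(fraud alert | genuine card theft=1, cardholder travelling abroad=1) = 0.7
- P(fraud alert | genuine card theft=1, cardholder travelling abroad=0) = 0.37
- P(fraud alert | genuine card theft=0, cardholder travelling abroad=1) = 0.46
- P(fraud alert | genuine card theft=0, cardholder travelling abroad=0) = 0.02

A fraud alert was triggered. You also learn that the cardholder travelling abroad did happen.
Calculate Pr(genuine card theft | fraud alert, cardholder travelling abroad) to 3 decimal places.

Sum P(fraud alert|·) weighted by the priors over both values of genuine card theft:
  P(fraud alert | cardholder travelling abroad) = 0.46*0.82 + 0.7*0.18
        = 0.377200 + 0.126000 = 0.503200
The terms with genuine card theft present sum to 0.126000, so
  P(genuine card theft | fraud alert, cardholder travelling abroad) = 0.126000 / 0.503200 ≈ 0.250

Pr(genuine card theft | fraud alert, cardholder travelling abroad) ≈ 0.250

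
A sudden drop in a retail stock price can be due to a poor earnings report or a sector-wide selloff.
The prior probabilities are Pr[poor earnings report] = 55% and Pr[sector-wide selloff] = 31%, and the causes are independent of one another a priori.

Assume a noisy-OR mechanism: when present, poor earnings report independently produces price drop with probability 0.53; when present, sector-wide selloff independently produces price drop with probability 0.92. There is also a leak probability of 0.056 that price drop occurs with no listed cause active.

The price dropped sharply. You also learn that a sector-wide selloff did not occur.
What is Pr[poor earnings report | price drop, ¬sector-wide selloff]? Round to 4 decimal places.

Under noisy-OR, P(price drop | causes) = 1 − (1−0.056)·∏(1−qᵢ) over the active causes.
P(price drop | ¬sector-wide selloff) = 0.056×0.45 + 0.55632×0.55 = 0.025200 + 0.305976 = 0.331176
The poor earnings report-present share is 0.55632×0.55 = 0.305976.
Hence the posterior is 0.305976/0.331176 ≈ 0.9239.

Pr[poor earnings report | price drop, ¬sector-wide selloff] ≈ 0.9239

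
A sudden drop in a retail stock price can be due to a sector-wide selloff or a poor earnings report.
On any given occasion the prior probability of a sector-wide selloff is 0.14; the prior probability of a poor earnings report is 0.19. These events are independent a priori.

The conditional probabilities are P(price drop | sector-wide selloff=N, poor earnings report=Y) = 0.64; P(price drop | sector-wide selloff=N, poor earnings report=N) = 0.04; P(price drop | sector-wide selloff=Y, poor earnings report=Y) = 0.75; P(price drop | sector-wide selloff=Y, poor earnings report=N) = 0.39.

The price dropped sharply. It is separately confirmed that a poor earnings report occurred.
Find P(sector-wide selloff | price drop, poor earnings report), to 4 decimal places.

Sum P(price drop|·) weighted by the priors over both values of sector-wide selloff:
  P(price drop | poor earnings report) = 0.64*0.86 + 0.75*0.14
        = 0.550400 + 0.105000 = 0.655400
Keeping only the sector-wide selloff-present terms gives 0.105000, so
  P(sector-wide selloff | price drop, poor earnings report) = 0.105000 / 0.655400 ≈ 0.1602

P(sector-wide selloff | price drop, poor earnings report) ≈ 0.1602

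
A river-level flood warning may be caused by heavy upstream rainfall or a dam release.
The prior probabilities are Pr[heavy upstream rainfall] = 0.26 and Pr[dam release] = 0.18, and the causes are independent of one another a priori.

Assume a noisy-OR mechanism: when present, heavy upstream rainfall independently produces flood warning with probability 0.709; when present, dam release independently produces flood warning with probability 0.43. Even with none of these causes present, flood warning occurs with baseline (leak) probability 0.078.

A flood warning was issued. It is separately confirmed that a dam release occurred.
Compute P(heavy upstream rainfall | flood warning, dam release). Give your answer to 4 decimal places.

P(heavy upstream rainfall | flood warning, dam release) ≈ 0.3855

Under noisy-OR, P(flood warning | causes) = 1 − (1−0.078)·∏(1−qᵢ) over the active causes.
Enumerate both values of heavy upstream rainfall and weight by the priors:
  P(flood warning | dam release) = 0.47446*0.74 + 0.847068*0.26
        = 0.351100 + 0.220238 = 0.571338
Keeping only the heavy upstream rainfall-present terms gives 0.220238, so
  P(heavy upstream rainfall | flood warning, dam release) = 0.220238 / 0.571338 ≈ 0.3855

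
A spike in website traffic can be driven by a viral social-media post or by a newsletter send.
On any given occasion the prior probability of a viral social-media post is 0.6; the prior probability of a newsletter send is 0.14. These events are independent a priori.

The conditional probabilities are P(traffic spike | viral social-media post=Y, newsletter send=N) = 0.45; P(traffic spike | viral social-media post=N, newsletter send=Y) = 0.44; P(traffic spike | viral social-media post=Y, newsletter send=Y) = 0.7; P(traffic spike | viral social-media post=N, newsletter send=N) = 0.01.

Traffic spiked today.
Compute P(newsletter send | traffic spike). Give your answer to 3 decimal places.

P(traffic spike) = 0.01·0.4·0.86 + 0.44·0.4·0.14 + 0.45·0.6·0.86 + 0.7·0.6·0.14 = 0.003440 + 0.024640 + 0.232200 + 0.058800 = 0.319080
Of this, 0.083440 comes from 0.024640 + 0.058800 (the newsletter send=true cases).
P(newsletter send | traffic spike) = 0.083440 / 0.319080 ≈ 0.262

P(newsletter send | traffic spike) ≈ 0.262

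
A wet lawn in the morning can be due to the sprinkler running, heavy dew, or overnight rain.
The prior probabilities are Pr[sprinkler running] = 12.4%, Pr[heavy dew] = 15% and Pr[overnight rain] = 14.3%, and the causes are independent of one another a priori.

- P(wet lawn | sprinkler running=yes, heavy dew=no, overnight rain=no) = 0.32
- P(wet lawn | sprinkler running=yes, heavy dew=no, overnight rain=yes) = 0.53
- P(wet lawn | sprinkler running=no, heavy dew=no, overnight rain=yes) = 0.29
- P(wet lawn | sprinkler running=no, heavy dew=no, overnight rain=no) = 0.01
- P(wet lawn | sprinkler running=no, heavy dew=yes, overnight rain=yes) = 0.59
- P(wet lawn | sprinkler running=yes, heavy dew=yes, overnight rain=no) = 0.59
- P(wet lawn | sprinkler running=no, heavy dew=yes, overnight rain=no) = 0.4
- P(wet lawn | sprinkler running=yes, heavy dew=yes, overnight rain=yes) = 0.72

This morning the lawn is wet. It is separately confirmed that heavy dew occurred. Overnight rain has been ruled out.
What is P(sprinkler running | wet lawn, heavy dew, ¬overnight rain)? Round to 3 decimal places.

P(sprinkler running | wet lawn, heavy dew, ¬overnight rain) ≈ 0.173

P(wet lawn | heavy dew, ¬overnight rain) = 0.4·0.876 + 0.59·0.124 = 0.350400 + 0.073160 = 0.423560
The sprinkler running-present share is 0.59·0.124 = 0.073160.
P(sprinkler running | wet lawn, heavy dew, ¬overnight rain) = 0.073160 / 0.423560 ≈ 0.173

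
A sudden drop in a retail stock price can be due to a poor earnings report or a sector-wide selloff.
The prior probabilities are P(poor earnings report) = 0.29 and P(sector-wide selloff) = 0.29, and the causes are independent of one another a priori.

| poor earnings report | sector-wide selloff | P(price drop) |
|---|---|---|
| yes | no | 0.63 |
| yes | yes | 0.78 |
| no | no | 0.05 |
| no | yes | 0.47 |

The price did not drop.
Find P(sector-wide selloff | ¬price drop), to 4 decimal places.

P(sector-wide selloff | ¬price drop) ≈ 0.1869

Weight on sector-wide selloff=true, given the evidence: 0.109127 + 0.018502 = 0.127629
The normalizing constant is 0.95*0.71*0.71 + 0.53*0.71*0.29 + 0.37*0.29*0.71 + 0.22*0.29*0.29 = 0.682707
P(sector-wide selloff | ¬price drop) = 0.127629/0.682707 ≈ 0.1869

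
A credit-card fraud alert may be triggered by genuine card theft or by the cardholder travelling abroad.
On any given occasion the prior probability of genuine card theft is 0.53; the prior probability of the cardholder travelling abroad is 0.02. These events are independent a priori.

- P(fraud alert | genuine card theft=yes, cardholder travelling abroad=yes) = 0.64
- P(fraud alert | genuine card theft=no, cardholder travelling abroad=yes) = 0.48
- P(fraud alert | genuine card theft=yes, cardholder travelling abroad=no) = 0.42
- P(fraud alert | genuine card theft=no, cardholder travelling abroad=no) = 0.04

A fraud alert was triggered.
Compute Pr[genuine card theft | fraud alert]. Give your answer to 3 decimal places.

P(fraud alert) = 0.04·0.47·0.98 + 0.48·0.47·0.02 + 0.42·0.53·0.98 + 0.64·0.53·0.02 = 0.018424 + 0.004512 + 0.218148 + 0.006784 = 0.247868
Of this, 0.224932 comes from 0.218148 + 0.006784 (the genuine card theft=true cases).
So P(genuine card theft | fraud alert) = 0.224932/0.247868 ≈ 0.907.

Pr[genuine card theft | fraud alert] ≈ 0.907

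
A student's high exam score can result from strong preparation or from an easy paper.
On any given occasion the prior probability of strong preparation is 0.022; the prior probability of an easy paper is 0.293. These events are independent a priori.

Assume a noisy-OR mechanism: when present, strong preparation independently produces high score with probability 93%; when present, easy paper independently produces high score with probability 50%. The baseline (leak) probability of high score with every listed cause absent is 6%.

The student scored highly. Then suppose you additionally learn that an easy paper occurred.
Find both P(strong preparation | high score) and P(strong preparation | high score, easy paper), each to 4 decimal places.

Under noisy-OR, P(high score | causes) = 1 − (1−0.06)·∏(1−qᵢ) over the active causes.
Numerator (weight on configurations with strong preparation): 0.014531 + 0.006234 = 0.020765
Denominator P(high score): 0.06*0.978*0.707 + 0.53*0.978*0.293 + 0.9342*0.022*0.707 + 0.9671*0.022*0.293 = 0.214126
P(strong preparation | high score) = 0.020765/0.214126 ≈ 0.0970

With the extra evidence:
Enumerate both values of strong preparation and weight by the priors:
  P(high score | easy paper) = 0.53·0.978 + 0.9671·0.022
        = 0.518340 + 0.021276 = 0.539616
Keeping only the strong preparation-present terms gives 0.021276, so
  P(strong preparation | high score, easy paper) = 0.021276 / 0.539616 ≈ 0.0394

P(strong preparation | high score) ≈ 0.0970; P(strong preparation | high score, easy paper) ≈ 0.0394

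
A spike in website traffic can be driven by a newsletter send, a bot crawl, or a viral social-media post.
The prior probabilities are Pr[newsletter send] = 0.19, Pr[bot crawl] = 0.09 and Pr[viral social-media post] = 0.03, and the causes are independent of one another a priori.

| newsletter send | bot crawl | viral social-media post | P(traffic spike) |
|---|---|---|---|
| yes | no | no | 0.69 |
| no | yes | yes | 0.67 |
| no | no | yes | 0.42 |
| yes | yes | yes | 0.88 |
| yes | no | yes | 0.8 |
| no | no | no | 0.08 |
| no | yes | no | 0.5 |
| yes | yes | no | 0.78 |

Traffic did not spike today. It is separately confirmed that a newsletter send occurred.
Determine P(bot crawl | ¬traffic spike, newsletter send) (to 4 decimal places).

P(bot crawl | ¬traffic spike, newsletter send) ≈ 0.0654

For the numerator, keep only bot crawl=true terms: 0.019206 + 0.000324 = 0.019530
Normalizer over all consistent configurations: 0.31*0.91*0.97 + 0.2*0.91*0.03 + 0.22*0.09*0.97 + 0.12*0.09*0.03 = 0.298627
Posterior = 0.019530 / 0.298627 ≈ 0.0654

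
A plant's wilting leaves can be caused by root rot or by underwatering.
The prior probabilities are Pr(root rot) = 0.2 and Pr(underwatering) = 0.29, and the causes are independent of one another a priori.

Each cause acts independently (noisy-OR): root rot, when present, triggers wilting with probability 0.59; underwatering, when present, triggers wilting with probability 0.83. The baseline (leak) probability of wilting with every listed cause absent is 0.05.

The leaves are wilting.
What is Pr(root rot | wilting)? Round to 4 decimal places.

Under noisy-OR, P(wilting | causes) = 1 − (1−0.05)·∏(1−qᵢ) over the active causes.
Enumerate the 4 (root rot, underwatering) configurations and weight by the priors:
  P(wilting) = 0.05*0.8*0.71 + 0.8385*0.8*0.29 + 0.6105*0.2*0.71 + 0.933785*0.2*0.29
        = 0.028400 + 0.194532 + 0.086691 + 0.054160 = 0.363783
The terms with root rot present sum to 0.140851, so
  P(root rot | wilting) = 0.140851 / 0.363783 ≈ 0.3872

Pr(root rot | wilting) ≈ 0.3872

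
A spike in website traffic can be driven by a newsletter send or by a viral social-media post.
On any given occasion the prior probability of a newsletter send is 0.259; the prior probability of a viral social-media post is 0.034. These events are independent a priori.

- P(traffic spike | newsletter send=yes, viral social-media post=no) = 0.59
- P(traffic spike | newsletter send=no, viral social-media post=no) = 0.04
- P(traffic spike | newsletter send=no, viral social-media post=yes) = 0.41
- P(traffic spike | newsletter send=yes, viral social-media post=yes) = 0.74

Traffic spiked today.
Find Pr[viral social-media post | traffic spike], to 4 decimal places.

P(traffic spike) = 0.04·0.741·0.966 + 0.41·0.741·0.034 + 0.59·0.259·0.966 + 0.74·0.259·0.034 = 0.028632 + 0.010330 + 0.147614 + 0.006516 = 0.193092
Of this, 0.016846 comes from 0.010330 + 0.006516 (the viral social-media post=true cases).
Hence the posterior is 0.016846/0.193092 ≈ 0.0872.

Pr[viral social-media post | traffic spike] ≈ 0.0872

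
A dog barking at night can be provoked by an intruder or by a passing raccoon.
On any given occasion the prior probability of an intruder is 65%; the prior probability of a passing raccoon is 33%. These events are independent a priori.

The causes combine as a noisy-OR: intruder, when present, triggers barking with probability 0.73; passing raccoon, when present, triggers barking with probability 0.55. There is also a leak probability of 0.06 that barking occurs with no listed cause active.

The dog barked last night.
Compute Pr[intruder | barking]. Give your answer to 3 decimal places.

Under noisy-OR, P(barking | causes) = 1 − (1−0.06)·∏(1−qᵢ) over the active causes.
Weight on intruder=true, given the evidence: 0.324970 + 0.190002 = 0.514972
Normalizer over all consistent configurations: 0.06·0.35·0.67 + 0.577·0.35·0.33 + 0.7462·0.65·0.67 + 0.88579·0.65·0.33 = 0.595685
Posterior = 0.514972 / 0.595685 ≈ 0.865

Pr[intruder | barking] ≈ 0.865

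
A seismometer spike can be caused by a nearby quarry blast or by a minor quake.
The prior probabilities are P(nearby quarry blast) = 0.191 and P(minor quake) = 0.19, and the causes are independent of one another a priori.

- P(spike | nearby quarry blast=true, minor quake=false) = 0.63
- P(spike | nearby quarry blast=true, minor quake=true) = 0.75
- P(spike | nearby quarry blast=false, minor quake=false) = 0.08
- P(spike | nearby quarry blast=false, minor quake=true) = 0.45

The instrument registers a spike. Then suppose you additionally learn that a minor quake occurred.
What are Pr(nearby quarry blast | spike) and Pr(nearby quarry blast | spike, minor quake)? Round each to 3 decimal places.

Pr(nearby quarry blast | spike) ≈ 0.506; Pr(nearby quarry blast | spike, minor quake) ≈ 0.282

Numerator (weight on configurations with nearby quarry blast): 0.097467 + 0.027217 = 0.124684
The normalizing constant is 0.08·0.809·0.81 + 0.45·0.809·0.19 + 0.63·0.191·0.81 + 0.75·0.191·0.19 = 0.246277
Posterior = 0.124684 / 0.246277 ≈ 0.506

Now also conditioning on minor quake=true:
For the numerator, keep only nearby quarry blast=true terms: 0.75×0.191 = 0.143250
The normalizing constant is 0.45×0.809 + 0.75×0.191 = 0.507300
P(nearby quarry blast | spike, minor quake) = 0.143250/0.507300 ≈ 0.282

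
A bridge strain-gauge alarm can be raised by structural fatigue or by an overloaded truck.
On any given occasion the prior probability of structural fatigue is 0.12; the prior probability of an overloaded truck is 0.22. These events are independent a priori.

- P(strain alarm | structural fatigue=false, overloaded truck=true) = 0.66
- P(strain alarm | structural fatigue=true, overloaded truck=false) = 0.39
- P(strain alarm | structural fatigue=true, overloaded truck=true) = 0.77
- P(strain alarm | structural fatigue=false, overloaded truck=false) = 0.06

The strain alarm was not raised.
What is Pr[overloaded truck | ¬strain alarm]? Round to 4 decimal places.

Pr[overloaded truck | ¬strain alarm] ≈ 0.0929

Weight on overloaded truck=true, given the evidence: 0.065824 + 0.006072 = 0.071896
Denominator P(¬strain alarm): 0.94*0.88*0.78 + 0.34*0.88*0.22 + 0.61*0.12*0.78 + 0.23*0.12*0.22 = 0.774208
P(overloaded truck | ¬strain alarm) = 0.071896/0.774208 ≈ 0.0929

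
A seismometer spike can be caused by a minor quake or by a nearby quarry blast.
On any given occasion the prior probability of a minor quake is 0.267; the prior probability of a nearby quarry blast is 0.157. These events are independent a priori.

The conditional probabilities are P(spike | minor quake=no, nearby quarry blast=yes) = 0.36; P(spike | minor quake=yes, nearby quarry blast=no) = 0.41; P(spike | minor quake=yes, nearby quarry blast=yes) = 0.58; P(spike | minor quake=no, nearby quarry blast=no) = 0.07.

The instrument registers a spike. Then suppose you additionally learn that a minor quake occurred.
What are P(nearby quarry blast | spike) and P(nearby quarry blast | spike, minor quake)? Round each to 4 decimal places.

P(nearby quarry blast | spike) ≈ 0.3266; P(nearby quarry blast | spike, minor quake) ≈ 0.2085

Weight on nearby quarry blast=true, given the evidence: 0.041429 + 0.024313 = 0.065742
Denominator P(spike): 0.07*0.733*0.843 + 0.36*0.733*0.157 + 0.41*0.267*0.843 + 0.58*0.267*0.157 = 0.201279
Posterior = 0.065742 / 0.201279 ≈ 0.3266

Now also conditioning on minor quake=true:
P(spike | minor quake) = 0.41·0.843 + 0.58·0.157 = 0.345630 + 0.091060 = 0.436690
Restricting to configurations with nearby quarry blast present: 0.58·0.157 = 0.091060.
Hence the posterior is 0.091060/0.436690 ≈ 0.2085.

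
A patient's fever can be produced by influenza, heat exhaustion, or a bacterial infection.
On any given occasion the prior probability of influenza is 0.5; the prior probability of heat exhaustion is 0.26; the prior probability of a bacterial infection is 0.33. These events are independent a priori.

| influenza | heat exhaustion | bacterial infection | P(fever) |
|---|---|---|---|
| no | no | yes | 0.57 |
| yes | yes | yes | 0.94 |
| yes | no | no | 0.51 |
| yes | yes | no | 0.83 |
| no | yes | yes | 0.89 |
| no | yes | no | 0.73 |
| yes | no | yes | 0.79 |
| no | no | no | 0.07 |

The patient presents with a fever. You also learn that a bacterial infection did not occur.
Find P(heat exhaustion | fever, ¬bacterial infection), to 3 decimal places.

Sum P(fever|·) weighted by the priors over the 4 (influenza, heat exhaustion) configurations:
  P(fever | ¬bacterial infection) = 0.07×0.5×0.74 + 0.73×0.5×0.26 + 0.51×0.5×0.74 + 0.83×0.5×0.26
        = 0.025900 + 0.094900 + 0.188700 + 0.107900 = 0.417400
Configurations with heat exhaustion contribute 0.202800, so
  P(heat exhaustion | fever, ¬bacterial infection) = 0.202800 / 0.417400 ≈ 0.486

P(heat exhaustion | fever, ¬bacterial infection) ≈ 0.486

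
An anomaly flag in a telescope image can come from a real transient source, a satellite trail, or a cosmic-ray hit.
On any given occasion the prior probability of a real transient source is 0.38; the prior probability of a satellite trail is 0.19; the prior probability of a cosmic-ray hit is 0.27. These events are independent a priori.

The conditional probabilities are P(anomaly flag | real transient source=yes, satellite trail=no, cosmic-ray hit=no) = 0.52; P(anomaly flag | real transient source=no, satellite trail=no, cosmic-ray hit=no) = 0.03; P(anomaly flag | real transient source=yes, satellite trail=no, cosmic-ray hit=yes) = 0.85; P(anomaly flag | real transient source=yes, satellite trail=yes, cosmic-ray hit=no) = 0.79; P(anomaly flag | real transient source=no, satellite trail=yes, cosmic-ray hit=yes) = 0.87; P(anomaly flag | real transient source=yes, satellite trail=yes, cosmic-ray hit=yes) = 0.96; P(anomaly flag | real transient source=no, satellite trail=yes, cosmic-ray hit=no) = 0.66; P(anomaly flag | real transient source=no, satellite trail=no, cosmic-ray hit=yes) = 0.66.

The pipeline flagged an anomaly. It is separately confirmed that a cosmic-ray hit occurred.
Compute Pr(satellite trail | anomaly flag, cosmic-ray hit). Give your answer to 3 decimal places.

Enumerate the 4 (real transient source, satellite trail) configurations and weight by the priors:
  P(anomaly flag | cosmic-ray hit) = 0.66*0.62*0.81 + 0.87*0.62*0.19 + 0.85*0.38*0.81 + 0.96*0.38*0.19
        = 0.331452 + 0.102486 + 0.261630 + 0.069312 = 0.764880
The terms with satellite trail present sum to 0.171798, so
  P(satellite trail | anomaly flag, cosmic-ray hit) = 0.171798 / 0.764880 ≈ 0.225

Pr(satellite trail | anomaly flag, cosmic-ray hit) ≈ 0.225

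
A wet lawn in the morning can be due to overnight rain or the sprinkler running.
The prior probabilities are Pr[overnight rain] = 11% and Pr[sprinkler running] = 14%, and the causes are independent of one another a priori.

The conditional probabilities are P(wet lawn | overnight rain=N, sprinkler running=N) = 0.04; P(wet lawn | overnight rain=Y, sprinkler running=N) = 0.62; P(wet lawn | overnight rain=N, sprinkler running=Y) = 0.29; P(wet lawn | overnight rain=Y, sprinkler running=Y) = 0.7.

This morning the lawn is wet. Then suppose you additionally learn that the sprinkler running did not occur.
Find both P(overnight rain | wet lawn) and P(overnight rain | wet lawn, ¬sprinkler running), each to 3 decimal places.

P(wet lawn) = 0.04×0.89×0.86 + 0.29×0.89×0.14 + 0.62×0.11×0.86 + 0.7×0.11×0.14 = 0.030616 + 0.036134 + 0.058652 + 0.010780 = 0.136182
The overnight rain-present share is 0.058652 + 0.010780 = 0.069432.
Hence the posterior is 0.069432/0.136182 ≈ 0.510.

Now condition on the additional information:
Weight on overnight rain=true, given the evidence: 0.62×0.11 = 0.068200
Denominator P(wet lawn | ¬sprinkler running): 0.04×0.89 + 0.62×0.11 = 0.103800
P(overnight rain | wet lawn, ¬sprinkler running) = 0.068200/0.103800 ≈ 0.657

P(overnight rain | wet lawn) ≈ 0.510; P(overnight rain | wet lawn, ¬sprinkler running) ≈ 0.657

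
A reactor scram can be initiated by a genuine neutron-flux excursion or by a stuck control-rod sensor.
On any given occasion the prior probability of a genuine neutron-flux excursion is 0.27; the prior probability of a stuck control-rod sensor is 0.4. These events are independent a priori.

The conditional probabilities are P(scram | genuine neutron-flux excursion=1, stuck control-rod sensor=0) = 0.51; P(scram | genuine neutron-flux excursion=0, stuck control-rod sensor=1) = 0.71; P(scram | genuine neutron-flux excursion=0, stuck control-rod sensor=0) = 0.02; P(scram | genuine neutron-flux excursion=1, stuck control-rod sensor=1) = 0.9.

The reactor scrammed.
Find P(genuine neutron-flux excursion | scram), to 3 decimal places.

P(genuine neutron-flux excursion | scram) ≈ 0.454

P(scram) = 0.02×0.73×0.6 + 0.71×0.73×0.4 + 0.51×0.27×0.6 + 0.9×0.27×0.4 = 0.008760 + 0.207320 + 0.082620 + 0.097200 = 0.395900
Of this, 0.179820 comes from 0.082620 + 0.097200 (the genuine neutron-flux excursion=true cases).
Hence the posterior is 0.179820/0.395900 ≈ 0.454.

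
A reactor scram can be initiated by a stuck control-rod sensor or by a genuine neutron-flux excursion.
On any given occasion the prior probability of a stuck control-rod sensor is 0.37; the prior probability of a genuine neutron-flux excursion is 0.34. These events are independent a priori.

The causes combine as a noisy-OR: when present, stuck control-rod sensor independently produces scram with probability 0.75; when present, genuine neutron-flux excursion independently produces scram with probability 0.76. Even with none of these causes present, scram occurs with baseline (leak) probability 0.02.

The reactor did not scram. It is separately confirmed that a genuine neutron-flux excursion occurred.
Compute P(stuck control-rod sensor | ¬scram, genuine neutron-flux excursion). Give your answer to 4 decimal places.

P(stuck control-rod sensor | ¬scram, genuine neutron-flux excursion) ≈ 0.1280

Under noisy-OR, P(scram | causes) = 1 − (1−0.02)·∏(1−qᵢ) over the active causes.
Sum P(¬scram|·) weighted by the priors over both values of stuck control-rod sensor:
  P(¬scram | genuine neutron-flux excursion) = 0.2352*0.63 + 0.0588*0.37
        = 0.148176 + 0.021756 = 0.169932
The terms with stuck control-rod sensor present sum to 0.021756, so
  P(stuck control-rod sensor | ¬scram, genuine neutron-flux excursion) = 0.021756 / 0.169932 ≈ 0.1280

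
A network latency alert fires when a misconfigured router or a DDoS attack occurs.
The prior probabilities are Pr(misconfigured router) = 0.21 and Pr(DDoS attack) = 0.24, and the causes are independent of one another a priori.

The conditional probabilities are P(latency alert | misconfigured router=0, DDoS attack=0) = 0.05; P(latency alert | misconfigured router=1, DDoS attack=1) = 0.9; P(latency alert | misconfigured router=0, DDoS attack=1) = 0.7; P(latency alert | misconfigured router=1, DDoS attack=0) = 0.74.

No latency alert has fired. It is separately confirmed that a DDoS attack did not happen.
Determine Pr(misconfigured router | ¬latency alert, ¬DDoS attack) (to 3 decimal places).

Pr(misconfigured router | ¬latency alert, ¬DDoS attack) ≈ 0.068

Weight on misconfigured router=true, given the evidence: 0.26·0.21 = 0.054600
The normalizing constant is 0.95·0.79 + 0.26·0.21 = 0.805100
Posterior = 0.054600 / 0.805100 ≈ 0.068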